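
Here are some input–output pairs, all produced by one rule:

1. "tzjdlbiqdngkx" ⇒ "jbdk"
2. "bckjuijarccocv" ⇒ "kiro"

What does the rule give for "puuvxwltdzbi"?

uwdi

Each output is the input with this applied: keep one character in every 3, starting at position 3 (positions 3rd, 6th, 9th, ...).
So "puuvxwltdzbi" becomes "uwdi".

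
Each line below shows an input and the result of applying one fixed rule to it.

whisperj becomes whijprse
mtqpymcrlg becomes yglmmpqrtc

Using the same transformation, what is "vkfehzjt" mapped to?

zfhjktve

The pattern: sort the characters into alphabetical order, then swap the first and last characters.
On "vkfehzjt": the first step gives "efhjktvz", and the second then gives "zfhjktve".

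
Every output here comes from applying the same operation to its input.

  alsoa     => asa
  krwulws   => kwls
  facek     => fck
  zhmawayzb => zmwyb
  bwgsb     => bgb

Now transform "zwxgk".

zxk

Each output is the input with this applied: keep every other character starting from the first (positions 1st, 3rd, 5th, ...).
Applying that to "zwxgk" gives "zxk".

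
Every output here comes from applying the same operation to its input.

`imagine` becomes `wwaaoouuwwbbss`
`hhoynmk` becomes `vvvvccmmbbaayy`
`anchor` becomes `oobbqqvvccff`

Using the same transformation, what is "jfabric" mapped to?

The pattern: double every character, then shift every letter 12 places backward in the alphabet (wrapping around).
Working it through for "jfabric": intermediate "jjffaabbrriicc", final "xxttooppffwwqq".

xxttooppffwwqq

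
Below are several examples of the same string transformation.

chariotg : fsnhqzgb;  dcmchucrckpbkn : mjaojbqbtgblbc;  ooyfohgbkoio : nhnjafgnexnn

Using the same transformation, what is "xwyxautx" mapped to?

wstzwxvw

The rule is to reverse the string, then shift every letter 1 place backward in the alphabet (wrapping around).
Doing the same to "xwyxautx": "wstzwxvw".
(Check on "dcmchucrckpbkn": → "nkbpkcrcuhcmcd" → "mjaojbqbtgblbc" ✓)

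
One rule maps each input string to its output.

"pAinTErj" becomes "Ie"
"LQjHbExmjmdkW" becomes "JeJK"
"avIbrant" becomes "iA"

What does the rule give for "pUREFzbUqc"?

rZQ

Rule — keep one character in every 3, starting at position 3 (positions 3rd, 6th, 9th, ...), then flip the case of every letter.
On "pUREFzbUqc": the first step gives "Rzq", and the second then gives "rZQ".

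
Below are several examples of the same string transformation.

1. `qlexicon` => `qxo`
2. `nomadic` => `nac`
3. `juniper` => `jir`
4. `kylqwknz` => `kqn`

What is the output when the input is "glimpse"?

gme

In each case the input is transformed by: keep one character in every 3, starting at position 1 (positions 1st, 4th, 7th, ...).
Doing the same to "glimpse": "gme".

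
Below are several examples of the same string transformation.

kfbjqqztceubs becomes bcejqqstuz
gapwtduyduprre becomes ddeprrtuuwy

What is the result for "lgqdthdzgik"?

ddghiktz

The rule is to delete the first 3 characters, then sort the characters into alphabetical order.
Applying both steps to "lgqdthdzgik": "dthdzgik", then "ddghiktz".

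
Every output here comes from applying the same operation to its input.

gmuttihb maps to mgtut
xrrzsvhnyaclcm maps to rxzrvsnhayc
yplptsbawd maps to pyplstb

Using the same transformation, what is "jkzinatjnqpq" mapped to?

Looking at the pairs, the operation is to delete the last 3 characters, then swap each adjacent pair of characters (1↔2, 3↔4, ...).
Applying both steps to "jkzinatjnqpq": "jkzinatjn", then "kjizanjtn".

kjizanjtn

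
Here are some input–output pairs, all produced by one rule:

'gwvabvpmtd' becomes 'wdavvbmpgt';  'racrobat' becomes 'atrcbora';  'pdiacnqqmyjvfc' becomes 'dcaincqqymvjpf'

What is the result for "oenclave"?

In each case the input is transformed by: swap the first and last characters, then swap each adjacent pair of characters (1↔2, 3↔4, ...).
For "oenclave", step one produces "eenclavo"; step two turns that into "eecnalov".

eecnalov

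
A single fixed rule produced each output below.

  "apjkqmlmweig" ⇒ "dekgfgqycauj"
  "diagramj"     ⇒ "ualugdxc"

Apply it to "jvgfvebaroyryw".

In each case the input is transformed by: shift every letter 6 places backward in the alphabet (wrapping around), then move the first 2 characters to the end (rotate left by 2).
Working it through for "jvgfvebaroyryw": intermediate "dpazpyvulislsq", final "azpyvulislsqdp".

azpyvulislsqdp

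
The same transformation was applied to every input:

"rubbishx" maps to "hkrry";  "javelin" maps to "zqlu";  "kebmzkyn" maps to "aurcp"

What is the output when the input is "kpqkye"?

afg

In each case the input is transformed by: delete the last 3 characters, then shift every letter 10 places backward in the alphabet (wrapping around).
Starting from "kpqkye": after the first operation, "kpq"; after the second, "afg".
(Check on "javelin": → "jave" → "zqlu" ✓)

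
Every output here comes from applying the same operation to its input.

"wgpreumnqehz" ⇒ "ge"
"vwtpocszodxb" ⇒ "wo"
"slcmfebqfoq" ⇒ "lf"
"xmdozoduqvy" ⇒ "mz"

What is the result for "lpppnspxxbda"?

pn

Each output is the input with this applied: keep one character in every 3, starting at position 2 (positions 2nd, 5th, 8th, ...), then delete the last 2 characters.
"lpppnspxxbda" → "pnxd" → "pn".
(Check on "vwtpocszodxb": → "wozx" → "wo" ✓)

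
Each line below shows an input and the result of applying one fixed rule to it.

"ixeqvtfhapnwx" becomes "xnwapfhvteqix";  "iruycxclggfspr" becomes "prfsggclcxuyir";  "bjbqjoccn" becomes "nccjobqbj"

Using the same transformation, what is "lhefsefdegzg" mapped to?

zgegfdseeflh

The pattern: swap each adjacent pair of characters (1↔2, 3↔4, ...), then reverse the string.
So "lhefsefdegzg" becomes "zgegfdseeflh".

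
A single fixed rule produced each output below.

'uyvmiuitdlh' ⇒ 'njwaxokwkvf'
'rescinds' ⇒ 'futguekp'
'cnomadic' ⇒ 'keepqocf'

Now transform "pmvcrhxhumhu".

jwroxetjzjwo

In each case the input is transformed by: shift every letter 2 places forward in the alphabet (wrapping around), then move the last 2 characters to the front (rotate right by 2).
Applying that to "pmvcrhxhumhu" gives "jwroxetjzjwo".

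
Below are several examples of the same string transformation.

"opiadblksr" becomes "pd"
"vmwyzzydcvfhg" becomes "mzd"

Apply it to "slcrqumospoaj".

The transformation: delete the last 3 characters, then keep one character in every 3, starting at position 2 (positions 2nd, 5th, 8th, ...).
So "slcrqumospoaj" becomes "lqo".
(Check on "vmwyzzydcvfhg": → "vmwyzzydcv" → "mzd" ✓)

lqo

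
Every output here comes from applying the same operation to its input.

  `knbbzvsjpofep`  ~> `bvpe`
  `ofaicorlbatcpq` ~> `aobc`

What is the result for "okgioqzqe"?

gqe

Looking at the pairs, the operation is to keep one character in every 3, starting at position 3 (positions 3rd, 6th, 9th, ...).
"okgioqzqe" → "gqe".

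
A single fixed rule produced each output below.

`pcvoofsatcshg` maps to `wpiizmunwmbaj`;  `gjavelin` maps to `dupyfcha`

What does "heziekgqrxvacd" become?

What's happening: shift every letter 6 places backward in the alphabet (wrapping around), then move the first character to the end.
"heziekgqrxvacd" → "bytcyeaklrpuwx" → "ytcyeaklrpuwxb".
(Check on "gjavelin": → "adupyfch" → "dupyfcha" ✓)

ytcyeaklrpuwxb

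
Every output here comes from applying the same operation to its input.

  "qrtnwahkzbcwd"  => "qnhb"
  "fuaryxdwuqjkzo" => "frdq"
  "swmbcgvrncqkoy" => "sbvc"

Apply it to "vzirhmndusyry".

vrns

Each output is the input with this applied: delete the last 3 characters, then keep one character in every 3, starting at position 1 (positions 1st, 4th, 7th, ...).
Starting from "vzirhmndusyry": after the first operation, "vzirhmndus"; after the second, "vrns".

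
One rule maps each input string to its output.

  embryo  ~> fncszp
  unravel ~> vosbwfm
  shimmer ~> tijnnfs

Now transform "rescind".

sftdjoe

Rule — shift every letter 1 place forward in the alphabet (wrapping around).
On "rescind" that produces "sftdjoe".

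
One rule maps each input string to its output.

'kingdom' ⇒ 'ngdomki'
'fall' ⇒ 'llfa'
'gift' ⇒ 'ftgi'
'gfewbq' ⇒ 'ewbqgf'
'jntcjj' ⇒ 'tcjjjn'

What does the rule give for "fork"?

Looking at the pairs, the operation is to move the first 2 characters to the end (rotate left by 2).
For "fork" the result is "rkfo".

rkfo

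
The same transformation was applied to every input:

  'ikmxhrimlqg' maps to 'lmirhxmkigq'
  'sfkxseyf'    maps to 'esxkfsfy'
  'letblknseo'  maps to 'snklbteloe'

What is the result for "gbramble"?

The transformation: move the last 2 characters to the front (rotate right by 2), then reverse the string.
Starting from "gbramble": after the first operation, "legbramb"; after the second, "bmarbgel".
(Check on "sfkxseyf": → "yfsfkxse" → "esxkfsfy" ✓)

bmarbgel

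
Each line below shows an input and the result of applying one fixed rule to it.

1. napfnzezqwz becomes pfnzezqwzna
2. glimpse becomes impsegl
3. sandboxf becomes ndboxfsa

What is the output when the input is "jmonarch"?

What's happening: move the first 2 characters to the end (rotate left by 2).
"jmonarch" → "onarchjm".

onarchjm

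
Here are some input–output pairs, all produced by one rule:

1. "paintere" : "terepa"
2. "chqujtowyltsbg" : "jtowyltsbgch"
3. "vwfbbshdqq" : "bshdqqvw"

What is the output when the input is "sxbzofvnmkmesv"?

ofvnmkmesvsx

Looking at the pairs, the operation is to move the first 2 characters to the end (rotate left by 2), then delete the first 2 characters.
On "sxbzofvnmkmesv": the first step gives "bzofvnmkmesvsx", and the second then gives "ofvnmkmesvsx".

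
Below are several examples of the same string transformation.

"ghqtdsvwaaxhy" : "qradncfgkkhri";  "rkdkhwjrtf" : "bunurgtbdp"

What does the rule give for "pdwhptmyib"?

Rule — shift every letter 10 places forward in the alphabet (wrapping around).
On "pdwhptmyib" that produces "zngrzdwisl".

zngrzdwisl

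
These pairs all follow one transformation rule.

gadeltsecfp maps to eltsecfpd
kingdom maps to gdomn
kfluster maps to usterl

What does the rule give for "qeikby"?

Rule — delete the first 2 characters, then move the first character to the end.
For "qeikby", step one produces "ikby"; step two turns that into "kbyi".

kbyi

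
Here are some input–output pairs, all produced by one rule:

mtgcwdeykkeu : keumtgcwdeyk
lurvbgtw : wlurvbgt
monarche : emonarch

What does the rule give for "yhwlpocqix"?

ixyhwlpocq

Each output is the input with this applied: move the first 3 characters to the end (rotate left by 3), then swap the front and back halves of the string.
For "yhwlpocqix", step one produces "lpocqixyhw"; step two turns that into "ixyhwlpocq".
(Check on "mtgcwdeykkeu": → "cwdeykkeumtg" → "keumtgcwdeyk" ✓)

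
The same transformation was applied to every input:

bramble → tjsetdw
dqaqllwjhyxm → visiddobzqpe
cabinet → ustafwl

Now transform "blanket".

tdsfcwl

What's happening: shift every letter 8 places backward in the alphabet (wrapping around).
On "blanket" that produces "tdsfcwl".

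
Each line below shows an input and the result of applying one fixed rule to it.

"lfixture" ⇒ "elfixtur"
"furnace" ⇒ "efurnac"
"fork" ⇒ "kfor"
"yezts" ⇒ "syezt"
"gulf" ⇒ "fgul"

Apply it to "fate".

Looking at the pairs, the operation is to move the last character to the front.
"fate" → "efat".

efat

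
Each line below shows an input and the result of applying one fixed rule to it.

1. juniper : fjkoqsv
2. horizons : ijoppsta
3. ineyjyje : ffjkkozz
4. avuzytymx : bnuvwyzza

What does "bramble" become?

Each output is the input with this applied: sort the characters into alphabetical order, then shift every letter 1 place forward in the alphabet (wrapping around).
For "bramble" the result is "bccfmns".
(Check on "avuzytymx": → "amtuvxyyz" → "bnuvwyzza" ✓)

bccfmns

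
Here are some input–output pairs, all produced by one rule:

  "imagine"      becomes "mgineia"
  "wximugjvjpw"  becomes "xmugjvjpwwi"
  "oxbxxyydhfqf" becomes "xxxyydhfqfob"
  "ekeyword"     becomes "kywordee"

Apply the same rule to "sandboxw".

adboxwsn

Rule — move the first 2 characters to the end (rotate left by 2), then swap the first and last characters.
Applying both steps to "sandboxw": "ndboxwsa", then "adboxwsn".
(Check on "ekeyword": → "eywordek" → "kywordee" ✓)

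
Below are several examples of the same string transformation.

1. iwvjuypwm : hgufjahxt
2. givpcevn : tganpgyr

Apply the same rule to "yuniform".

fytqzcxj

The transformation: move the first character to the end, then shift every letter 11 places forward in the alphabet (wrapping around).
"yuniform" → "uniformy" → "fytqzcxj".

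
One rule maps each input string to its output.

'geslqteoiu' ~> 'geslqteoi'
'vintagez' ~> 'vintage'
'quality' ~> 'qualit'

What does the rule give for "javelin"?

javeli

The pattern: delete the last character.
On "javelin" that produces "javeli".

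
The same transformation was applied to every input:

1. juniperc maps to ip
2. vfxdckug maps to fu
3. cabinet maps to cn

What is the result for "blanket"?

en

Rule — sort the characters into alphabetical order, then keep one character in every 3, starting at position 3 (positions 3rd, 6th, 9th, ...).
"blanket" → "abeklnt" → "en".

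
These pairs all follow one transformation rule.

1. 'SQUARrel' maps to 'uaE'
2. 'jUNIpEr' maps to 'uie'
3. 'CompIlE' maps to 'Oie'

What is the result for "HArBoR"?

Looking at the pairs, the operation is to flip the case of every letter, then keep only the vowels.
For "HArBoR", step one produces "haRbOr"; step two turns that into "aO".

aO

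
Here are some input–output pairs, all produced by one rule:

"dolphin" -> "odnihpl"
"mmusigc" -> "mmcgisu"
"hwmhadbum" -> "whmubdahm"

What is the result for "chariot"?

What's happening: move the first 2 characters to the end (rotate left by 2), then reverse the string.
On "chariot" that produces "hctoira".

hctoira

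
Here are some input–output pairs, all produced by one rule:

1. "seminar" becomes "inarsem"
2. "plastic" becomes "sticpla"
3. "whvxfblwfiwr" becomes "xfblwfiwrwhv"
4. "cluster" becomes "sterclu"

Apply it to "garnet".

netgar

What's happening: move the first 3 characters to the end (rotate left by 3).
So "garnet" becomes "netgar".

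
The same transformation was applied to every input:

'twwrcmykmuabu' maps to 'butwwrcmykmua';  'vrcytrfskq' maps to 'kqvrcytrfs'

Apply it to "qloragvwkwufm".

fmqloragvwkwu

The transformation: move the last 2 characters to the front (rotate right by 2).
So "qloragvwkwufm" becomes "fmqloragvwkwu".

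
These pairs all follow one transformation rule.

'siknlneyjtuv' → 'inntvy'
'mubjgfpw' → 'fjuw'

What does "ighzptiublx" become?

gltuz

What's happening: keep every other character starting from the second (positions 2nd, 4th, 6th, ...), then sort the characters into alphabetical order.
Working it through for "ighzptiublx": intermediate "gztul", final "gltuz".
(Check on "siknlneyjtuv": → "innytv" → "inntvy" ✓)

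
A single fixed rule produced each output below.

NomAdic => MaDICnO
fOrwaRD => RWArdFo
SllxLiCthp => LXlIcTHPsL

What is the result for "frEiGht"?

eIgHTFR

The transformation: flip the case of every letter, then move the first 2 characters to the end (rotate left by 2).
Starting from "frEiGht": after the first operation, "FReIgHT"; after the second, "eIgHTFR".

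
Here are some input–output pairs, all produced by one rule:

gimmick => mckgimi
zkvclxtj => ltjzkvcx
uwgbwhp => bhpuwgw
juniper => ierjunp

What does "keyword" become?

wrdkeyo

Each output is the input with this applied: move the last 3 characters to the front (rotate right by 3), then swap the first and last characters.
Applying both steps to "keyword": "ordkeyw", then "wrdkeyo".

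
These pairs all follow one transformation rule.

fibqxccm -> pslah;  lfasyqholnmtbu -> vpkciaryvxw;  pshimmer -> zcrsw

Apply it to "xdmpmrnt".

hnwzw

The pattern: shift every letter 10 places forward in the alphabet (wrapping around), then delete the last 3 characters.
Working it through for "xdmpmrnt": intermediate "hnwzwbxd", final "hnwzw".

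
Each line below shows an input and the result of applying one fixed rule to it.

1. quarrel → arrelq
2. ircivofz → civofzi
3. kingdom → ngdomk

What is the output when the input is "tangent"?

ngentt

The rule is to move the first 2 characters to the end (rotate left by 2), then delete the last character.
So "tangent" becomes "ngentt".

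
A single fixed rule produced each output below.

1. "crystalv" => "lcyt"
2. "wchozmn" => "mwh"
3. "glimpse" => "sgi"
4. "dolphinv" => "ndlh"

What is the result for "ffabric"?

ifa

Rule — move the last 3 characters to the front (rotate right by 3), then keep every other character starting from the second (positions 2nd, 4th, 6th, ...).
"ffabric" → "ifa".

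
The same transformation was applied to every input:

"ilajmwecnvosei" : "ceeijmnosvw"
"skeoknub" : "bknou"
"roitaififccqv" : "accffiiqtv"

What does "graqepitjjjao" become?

What's happening: delete the first 3 characters, then sort the characters into alphabetical order.
Working it through for "graqepitjjjao": intermediate "qepitjjjao", final "aeijjjopqt".

aeijjjopqt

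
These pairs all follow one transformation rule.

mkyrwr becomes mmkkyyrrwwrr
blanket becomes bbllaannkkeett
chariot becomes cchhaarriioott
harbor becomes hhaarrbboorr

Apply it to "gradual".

The transformation: double every character.
On "gradual" that produces "ggrraadduuaall".

ggrraadduuaall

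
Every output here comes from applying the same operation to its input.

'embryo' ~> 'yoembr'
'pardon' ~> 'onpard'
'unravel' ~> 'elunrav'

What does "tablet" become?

ettabl

Each output is the input with this applied: move the last 2 characters to the front (rotate right by 2).
"tablet" → "ettabl".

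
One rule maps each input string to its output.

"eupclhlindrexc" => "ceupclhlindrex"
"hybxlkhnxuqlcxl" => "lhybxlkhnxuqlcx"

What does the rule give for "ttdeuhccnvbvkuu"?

uttdeuhccnvbvku

The pattern: move the last character to the front.
On "ttdeuhccnvbvkuu" that produces "uttdeuhccnvbvku".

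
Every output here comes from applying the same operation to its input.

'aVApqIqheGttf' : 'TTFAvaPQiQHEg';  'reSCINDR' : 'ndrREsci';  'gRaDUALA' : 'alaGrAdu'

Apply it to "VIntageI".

GEiviNTA

The transformation: move the last 3 characters to the front (rotate right by 3), then flip the case of every letter.
Starting from "VIntageI": after the first operation, "geIVInta"; after the second, "GEiviNTA".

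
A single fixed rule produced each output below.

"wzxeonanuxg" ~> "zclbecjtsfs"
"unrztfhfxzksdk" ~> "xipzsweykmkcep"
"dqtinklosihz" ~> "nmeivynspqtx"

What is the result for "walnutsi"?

yxnbfqsz

Looking at the pairs, the operation is to move the last 3 characters to the front (rotate right by 3), then shift every letter 5 places forward in the alphabet (wrapping around).
"walnutsi" → "tsiwalnu" → "yxnbfqsz".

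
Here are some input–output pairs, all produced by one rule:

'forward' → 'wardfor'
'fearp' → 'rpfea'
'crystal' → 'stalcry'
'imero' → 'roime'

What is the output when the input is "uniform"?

Looking at the pairs, the operation is to move the first 3 characters to the end (rotate left by 3).
Applying that to "uniform" gives "formuni".

formuni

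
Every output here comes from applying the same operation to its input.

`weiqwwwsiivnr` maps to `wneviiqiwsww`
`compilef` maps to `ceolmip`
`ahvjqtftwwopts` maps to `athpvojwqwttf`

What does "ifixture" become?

Each output is the input with this applied: delete the last character, then take characters alternately from the front and the back (1st, last, 2nd, 2nd-last, ...).
Applying both steps to "ifixture": "ifixtur", then "irfuitx".

irfuitx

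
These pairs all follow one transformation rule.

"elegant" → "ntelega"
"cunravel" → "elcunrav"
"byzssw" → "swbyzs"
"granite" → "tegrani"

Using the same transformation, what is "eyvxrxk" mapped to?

Looking at the pairs, the operation is to move the last 2 characters to the front (rotate right by 2).
Applying that to "eyvxrxk" gives "xkeyvxr".

xkeyvxr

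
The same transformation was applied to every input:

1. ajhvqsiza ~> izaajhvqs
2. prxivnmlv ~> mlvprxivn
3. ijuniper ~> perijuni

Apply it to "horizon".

zonhori

The rule is to move the last 3 characters to the front (rotate right by 3).
For "horizon" the result is "zonhori".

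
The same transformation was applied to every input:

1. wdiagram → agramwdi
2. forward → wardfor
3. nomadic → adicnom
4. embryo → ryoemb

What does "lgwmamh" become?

mamhlgw

Rule — move the first 3 characters to the end (rotate left by 3).
"lgwmamh" → "mamhlgw".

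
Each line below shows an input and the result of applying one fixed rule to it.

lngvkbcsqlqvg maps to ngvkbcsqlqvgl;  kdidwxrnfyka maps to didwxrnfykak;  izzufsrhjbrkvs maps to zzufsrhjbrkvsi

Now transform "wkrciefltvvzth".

The rule is to move the first character to the end.
Applying that to "wkrciefltvvzth" gives "krciefltvvzthw".

krciefltvvzthw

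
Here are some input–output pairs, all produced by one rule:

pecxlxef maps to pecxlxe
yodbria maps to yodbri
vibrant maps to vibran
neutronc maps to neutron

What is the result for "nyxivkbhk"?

The rule is to delete the last character.
On "nyxivkbhk" that produces "nyxivkbh".

nyxivkbh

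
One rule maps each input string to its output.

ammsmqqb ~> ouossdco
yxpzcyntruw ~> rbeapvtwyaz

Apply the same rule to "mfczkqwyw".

ebmsyayoh

In each case the input is transformed by: move the first 2 characters to the end (rotate left by 2), then shift every letter 2 places forward in the alphabet (wrapping around).
Starting from "mfczkqwyw": after the first operation, "czkqwywmf"; after the second, "ebmsyayoh".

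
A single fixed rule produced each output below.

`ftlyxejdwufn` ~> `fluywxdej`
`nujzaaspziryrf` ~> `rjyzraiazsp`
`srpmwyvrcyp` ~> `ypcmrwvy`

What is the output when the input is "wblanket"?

The transformation: take characters alternately from the front and the back (1st, last, 2nd, 2nd-last, ...), then delete the first 3 characters.
So "wblanket" becomes "elkan".

elkan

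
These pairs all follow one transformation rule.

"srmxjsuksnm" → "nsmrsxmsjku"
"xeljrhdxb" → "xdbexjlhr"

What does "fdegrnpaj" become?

The pattern: swap each adjacent pair of characters (1↔2, 3↔4, ...), then move the last 3 characters to the front (rotate right by 3).
Working it through for "fdegrnpaj": intermediate "dfgenrapj", final "apjdfgenr".
(Check on "srmxjsuksnm": → "rsxmsjkunsm" → "nsmrsxmsjku" ✓)

apjdfgenr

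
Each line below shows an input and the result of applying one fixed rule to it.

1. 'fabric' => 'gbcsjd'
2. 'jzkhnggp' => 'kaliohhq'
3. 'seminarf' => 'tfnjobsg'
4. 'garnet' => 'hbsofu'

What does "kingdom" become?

ljohepn

In each case the input is transformed by: shift every letter 1 place forward in the alphabet (wrapping around).
"kingdom" → "ljohepn".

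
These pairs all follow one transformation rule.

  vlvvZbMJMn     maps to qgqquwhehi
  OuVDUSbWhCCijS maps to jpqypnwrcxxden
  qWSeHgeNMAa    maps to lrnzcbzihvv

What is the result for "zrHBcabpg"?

Each output is the input with this applied: shift every letter 5 places backward in the alphabet (wrapping around), then convert every letter to lowercase.
"zrHBcabpg" → "umCWxvwkb" → "umcwxvwkb".

umcwxvwkb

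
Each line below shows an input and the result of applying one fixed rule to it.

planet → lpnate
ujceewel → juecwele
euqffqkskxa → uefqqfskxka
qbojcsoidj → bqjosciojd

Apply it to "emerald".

merelad

The transformation: swap each adjacent pair of characters (1↔2, 3↔4, ...).
So "emerald" becomes "merelad".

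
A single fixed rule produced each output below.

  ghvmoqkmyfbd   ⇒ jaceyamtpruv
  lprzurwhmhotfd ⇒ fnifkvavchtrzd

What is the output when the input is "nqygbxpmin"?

mupldawbbe

The rule is to shift every letter 12 places backward in the alphabet (wrapping around), then move the first 2 characters to the end (rotate left by 2).
Applying both steps to "nqygbxpmin": "bemupldawb", then "mupldawbbe".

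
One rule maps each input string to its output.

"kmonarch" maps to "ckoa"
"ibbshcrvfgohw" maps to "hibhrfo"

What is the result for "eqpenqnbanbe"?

Looking at the pairs, the operation is to move the last 2 characters to the front (rotate right by 2), then keep every other character starting from the first (positions 1st, 3rd, 5th, ...).
Starting from "eqpenqnbanbe": after the first operation, "beeqpenqnban"; after the second, "bepnna".

bepnna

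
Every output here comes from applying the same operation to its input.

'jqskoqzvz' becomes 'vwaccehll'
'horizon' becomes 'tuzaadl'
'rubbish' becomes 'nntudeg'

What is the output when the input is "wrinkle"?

The pattern: sort the characters into alphabetical order, then shift every letter 12 places forward in the alphabet (wrapping around).
So "wrinkle" becomes "quwxzdi".

quwxzdi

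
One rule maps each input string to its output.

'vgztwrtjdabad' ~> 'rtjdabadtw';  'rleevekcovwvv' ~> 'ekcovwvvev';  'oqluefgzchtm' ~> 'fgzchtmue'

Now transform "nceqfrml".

In each case the input is transformed by: delete the first 3 characters, then move the first 2 characters to the end (rotate left by 2).
Doing the same to "nceqfrml": "rmlqf".
(Check on "vgztwrtjdabad": → "twrtjdabad" → "rtjdabadtw" ✓)

rmlqf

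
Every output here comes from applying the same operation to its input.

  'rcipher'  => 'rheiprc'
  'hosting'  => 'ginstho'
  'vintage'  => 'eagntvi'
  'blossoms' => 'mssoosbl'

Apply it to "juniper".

Rule — swap each adjacent pair of characters (1↔2, 3↔4, ...), then reverse the string.
"juniper" → "ujinepr" → "rpeniju".
(Check on "blossoms": → "lbsoossm" → "mssoosbl" ✓)

rpeniju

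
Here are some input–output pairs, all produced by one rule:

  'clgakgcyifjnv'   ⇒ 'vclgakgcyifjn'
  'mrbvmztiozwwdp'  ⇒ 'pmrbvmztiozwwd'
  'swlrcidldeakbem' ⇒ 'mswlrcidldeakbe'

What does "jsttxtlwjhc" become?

cjsttxtlwjh

Each output is the input with this applied: move the last character to the front.
Doing the same to "jsttxtlwjhc": "cjsttxtlwjh".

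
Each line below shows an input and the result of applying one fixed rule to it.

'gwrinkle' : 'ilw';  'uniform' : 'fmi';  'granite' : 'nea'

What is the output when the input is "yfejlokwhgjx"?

jkgy

What's happening: move the first 3 characters to the end (rotate left by 3), then keep one character in every 3, starting at position 1 (positions 1st, 4th, 7th, ...).
Applying both steps to "yfejlokwhgjx": "jlokwhgjxyfe", then "jkgy".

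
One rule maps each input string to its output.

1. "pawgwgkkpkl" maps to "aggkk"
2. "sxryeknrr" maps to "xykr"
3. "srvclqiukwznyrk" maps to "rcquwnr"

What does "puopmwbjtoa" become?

The rule is to keep every other character starting from the second (positions 2nd, 4th, 6th, ...).
Doing the same to "puopmwbjtoa": "upwjo".

upwjo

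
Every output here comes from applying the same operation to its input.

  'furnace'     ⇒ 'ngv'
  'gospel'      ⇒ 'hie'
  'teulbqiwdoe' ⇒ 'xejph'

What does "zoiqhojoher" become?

hjhhx

The transformation: shift every letter 7 places backward in the alphabet (wrapping around), then keep every other character starting from the second (positions 2nd, 4th, 6th, ...).
Applying both steps to "zoiqhojoher": "shbjahchaxk", then "hjhhx".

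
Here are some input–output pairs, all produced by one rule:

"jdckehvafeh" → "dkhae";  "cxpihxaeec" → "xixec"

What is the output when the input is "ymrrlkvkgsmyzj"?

Rule — keep every other character starting from the second (positions 2nd, 4th, 6th, ...).
"ymrrlkvkgsmyzj" → "mrkksyj".

mrkksyj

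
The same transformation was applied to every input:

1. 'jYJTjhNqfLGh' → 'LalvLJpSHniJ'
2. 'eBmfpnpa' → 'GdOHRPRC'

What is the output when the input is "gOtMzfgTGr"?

In each case the input is transformed by: shift every letter 2 places forward in the alphabet (wrapping around), then flip the case of every letter.
For "gOtMzfgTGr", step one produces "iQvObhiVIt"; step two turns that into "IqVoBHIviT".

IqVoBHIviT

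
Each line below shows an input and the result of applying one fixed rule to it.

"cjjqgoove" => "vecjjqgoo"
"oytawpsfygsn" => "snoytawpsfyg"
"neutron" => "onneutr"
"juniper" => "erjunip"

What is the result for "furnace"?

What's happening: move the last 2 characters to the front (rotate right by 2).
Applying that to "furnace" gives "cefurna".

cefurna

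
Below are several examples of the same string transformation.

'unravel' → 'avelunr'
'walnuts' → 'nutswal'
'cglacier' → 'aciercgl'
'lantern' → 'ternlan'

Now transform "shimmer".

mmershi

In each case the input is transformed by: move the first 3 characters to the end (rotate left by 3).
For "shimmer" the result is "mmershi".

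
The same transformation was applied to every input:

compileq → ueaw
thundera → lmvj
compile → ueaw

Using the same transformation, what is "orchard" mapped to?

Each output is the input with this applied: keep every other character starting from the first (positions 1st, 3rd, 5th, ...), then shift every letter 8 places backward in the alphabet (wrapping around).
For "orchard", step one produces "ocad"; step two turns that into "gusv".

gusv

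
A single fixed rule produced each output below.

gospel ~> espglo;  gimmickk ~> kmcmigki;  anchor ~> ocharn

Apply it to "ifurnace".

cuarnief

What's happening: take characters alternately from the front and the back (1st, last, 2nd, 2nd-last, ...), then move the first 3 characters to the end (rotate left by 3).
So "ifurnace" becomes "cuarnief".
(Check on "anchor": → "arnoch" → "ocharn" ✓)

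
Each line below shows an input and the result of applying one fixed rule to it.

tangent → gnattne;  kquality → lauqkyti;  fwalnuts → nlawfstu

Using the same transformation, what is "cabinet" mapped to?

ibacten

Each output is the input with this applied: reverse the string, then move the first 3 characters to the end (rotate left by 3).
Starting from "cabinet": after the first operation, "tenibac"; after the second, "ibacten".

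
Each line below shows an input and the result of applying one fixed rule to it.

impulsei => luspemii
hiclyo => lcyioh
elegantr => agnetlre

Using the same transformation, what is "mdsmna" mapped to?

msndam

What's happening: swap the front and back halves of the string, then take characters alternately from the front and the back (1st, last, 2nd, 2nd-last, ...).
Doing the same to "mdsmna": "msndam".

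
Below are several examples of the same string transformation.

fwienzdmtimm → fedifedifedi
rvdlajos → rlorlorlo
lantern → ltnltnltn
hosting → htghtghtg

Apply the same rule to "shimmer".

smrsmrsmr

The rule is to keep one character in every 3, starting at position 1 (positions 1st, 4th, 7th, ...), then write the whole string 3 times in a row.
For "shimmer", step one produces "smr"; step two turns that into "smrsmrsmr".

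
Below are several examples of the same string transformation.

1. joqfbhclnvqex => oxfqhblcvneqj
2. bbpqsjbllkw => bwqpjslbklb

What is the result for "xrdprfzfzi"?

ripdfrfzxz

The rule is to swap the first and last characters, then swap each adjacent pair of characters (1↔2, 3↔4, ...).
For "xrdprfzfzi", step one produces "irdprfzfzx"; step two turns that into "ripdfrfzxz".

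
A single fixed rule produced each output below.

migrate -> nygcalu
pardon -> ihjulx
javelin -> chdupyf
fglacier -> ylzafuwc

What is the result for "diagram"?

Looking at the pairs, the operation is to move the last 2 characters to the front (rotate right by 2), then shift every letter 6 places backward in the alphabet (wrapping around).
"diagram" → "ugxcual".

ugxcual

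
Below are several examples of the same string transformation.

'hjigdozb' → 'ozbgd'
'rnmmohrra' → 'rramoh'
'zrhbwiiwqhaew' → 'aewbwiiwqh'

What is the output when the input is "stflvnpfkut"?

What's happening: delete the first 3 characters, then move the last 3 characters to the front (rotate right by 3).
For "stflvnpfkut", step one produces "lvnpfkut"; step two turns that into "kutlvnpf".

kutlvnpf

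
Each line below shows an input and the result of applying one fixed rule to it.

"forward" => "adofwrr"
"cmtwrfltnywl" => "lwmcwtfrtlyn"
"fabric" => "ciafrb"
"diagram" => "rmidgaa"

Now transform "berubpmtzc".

The rule is to swap each adjacent pair of characters (1↔2, 3↔4, ...), then move the last 2 characters to the front (rotate right by 2).
For "berubpmtzc" the result is "czeburpbtm".

czeburpbtm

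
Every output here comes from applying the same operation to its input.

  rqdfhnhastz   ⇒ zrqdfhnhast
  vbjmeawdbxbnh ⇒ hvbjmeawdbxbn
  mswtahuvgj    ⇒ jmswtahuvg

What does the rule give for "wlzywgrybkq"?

The transformation: move the last character to the front.
"wlzywgrybkq" → "qwlzywgrybk".

qwlzywgrybk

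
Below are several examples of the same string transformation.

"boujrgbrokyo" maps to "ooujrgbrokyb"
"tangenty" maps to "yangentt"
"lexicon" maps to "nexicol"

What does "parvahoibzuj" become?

jarvahoibzup

In each case the input is transformed by: swap the first and last characters.
"parvahoibzuj" → "jarvahoibzup".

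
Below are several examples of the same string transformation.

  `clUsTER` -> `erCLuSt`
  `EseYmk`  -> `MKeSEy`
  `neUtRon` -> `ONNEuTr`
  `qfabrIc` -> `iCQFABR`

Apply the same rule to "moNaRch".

What's happening: flip the case of every letter, then move the last 2 characters to the front (rotate right by 2).
Applying that to "moNaRch" gives "CHMOnAr".

CHMOnAr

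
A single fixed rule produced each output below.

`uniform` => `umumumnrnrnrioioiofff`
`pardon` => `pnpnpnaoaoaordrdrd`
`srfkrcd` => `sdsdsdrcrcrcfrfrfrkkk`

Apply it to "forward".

The pattern: repeat every character 3 times, then take characters alternately from the front and the back (1st, last, 2nd, 2nd-last, ...).
Starting from "forward": after the first operation, "fffooorrrwwwaaarrrddd"; after the second, "fdfdfdorororrararawww".
(Check on "pardon": → "pppaaarrrdddooonnn" → "pnpnpnaoaoaordrdrd" ✓)

fdfdfdorororrararawww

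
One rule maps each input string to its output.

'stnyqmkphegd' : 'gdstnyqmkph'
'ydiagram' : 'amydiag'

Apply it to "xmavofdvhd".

The rule is to move the last 3 characters to the front (rotate right by 3), then delete the first character.
Starting from "xmavofdvhd": after the first operation, "vhdxmavofd"; after the second, "hdxmavofd".

hdxmavofd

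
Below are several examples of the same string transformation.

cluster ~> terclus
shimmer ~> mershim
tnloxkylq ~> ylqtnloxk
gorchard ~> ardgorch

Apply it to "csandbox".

In each case the input is transformed by: move the last 3 characters to the front (rotate right by 3).
So "csandbox" becomes "boxcsand".

boxcsand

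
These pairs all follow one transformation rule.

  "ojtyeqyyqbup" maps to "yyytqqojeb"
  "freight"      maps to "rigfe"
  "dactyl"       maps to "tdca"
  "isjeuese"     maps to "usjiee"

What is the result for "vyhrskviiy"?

yvvsrkih

What's happening: delete the last 2 characters, then sort the characters into reverse alphabetical order.
Starting from "vyhrskviiy": after the first operation, "vyhrskvi"; after the second, "yvvsrkih".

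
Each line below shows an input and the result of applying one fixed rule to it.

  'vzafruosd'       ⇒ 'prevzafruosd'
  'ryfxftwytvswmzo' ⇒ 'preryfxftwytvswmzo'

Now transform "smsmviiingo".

The rule is to prepend "pre".
On "smsmviiingo" that produces "presmsmviiingo".

presmsmviiingo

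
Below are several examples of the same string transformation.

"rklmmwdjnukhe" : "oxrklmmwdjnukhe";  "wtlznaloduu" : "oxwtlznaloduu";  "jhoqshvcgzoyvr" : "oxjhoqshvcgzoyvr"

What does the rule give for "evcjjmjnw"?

The pattern: prepend "ox".
Doing the same to "evcjjmjnw": "oxevcjjmjnw".

oxevcjjmjnw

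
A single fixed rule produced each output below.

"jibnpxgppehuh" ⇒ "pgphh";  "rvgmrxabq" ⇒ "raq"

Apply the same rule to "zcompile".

pl

The transformation: delete the first 3 characters, then keep every other character starting from the second (positions 2nd, 4th, 6th, ...).
For "zcompile", step one produces "mpile"; step two turns that into "pl".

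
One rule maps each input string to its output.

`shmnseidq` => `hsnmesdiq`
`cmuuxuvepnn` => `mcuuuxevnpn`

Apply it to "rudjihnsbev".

The rule is to swap each adjacent pair of characters (1↔2, 3↔4, ...).
On "rudjihnsbev" that produces "urjdhisnebv".

urjdhisnebv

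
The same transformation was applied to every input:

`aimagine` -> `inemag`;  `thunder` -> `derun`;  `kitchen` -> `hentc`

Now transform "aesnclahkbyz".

byzsnclahk

In each case the input is transformed by: delete the first 2 characters, then move the last 3 characters to the front (rotate right by 3).
Working it through for "aesnclahkbyz": intermediate "snclahkbyz", final "byzsnclahk".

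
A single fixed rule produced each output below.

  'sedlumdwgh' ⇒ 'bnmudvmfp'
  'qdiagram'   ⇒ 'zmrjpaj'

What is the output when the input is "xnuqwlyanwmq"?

Looking at the pairs, the operation is to shift every letter 9 places forward in the alphabet (wrapping around), then delete the last character.
"xnuqwlyanwmq" → "gwdzfuhjwfvz" → "gwdzfuhjwfv".

gwdzfuhjwfv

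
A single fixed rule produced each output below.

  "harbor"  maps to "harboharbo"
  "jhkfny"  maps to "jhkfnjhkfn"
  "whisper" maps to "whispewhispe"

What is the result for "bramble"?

In each case the input is transformed by: delete the last character, then write the whole string twice.
Applying both steps to "bramble": "brambl", then "bramblbrambl".

bramblbrambl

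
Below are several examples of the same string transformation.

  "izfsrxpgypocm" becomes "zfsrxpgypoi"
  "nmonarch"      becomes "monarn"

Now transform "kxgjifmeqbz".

xgjifmeqk

Rule — delete the last 2 characters, then move the first character to the end.
For "kxgjifmeqbz" the result is "xgjifmeqk".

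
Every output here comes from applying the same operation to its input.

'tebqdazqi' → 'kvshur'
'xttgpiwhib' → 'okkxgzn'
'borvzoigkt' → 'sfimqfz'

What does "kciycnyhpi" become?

Looking at the pairs, the operation is to shift every letter 9 places backward in the alphabet (wrapping around), then delete the last 3 characters.
Applying both steps to "kciycnyhpi": "btzptepygz", then "btzptep".

btzptep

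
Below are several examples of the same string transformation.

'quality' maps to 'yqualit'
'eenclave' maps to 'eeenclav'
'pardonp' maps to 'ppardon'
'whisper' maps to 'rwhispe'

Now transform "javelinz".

Each output is the input with this applied: move the last character to the front.
For "javelinz" the result is "zjavelin".

zjavelin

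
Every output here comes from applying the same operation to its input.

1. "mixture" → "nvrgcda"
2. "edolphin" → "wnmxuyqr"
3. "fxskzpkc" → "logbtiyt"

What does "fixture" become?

norgcda

The pattern: shift every letter 9 places forward in the alphabet (wrapping around), then move the last character to the front.
On "fixture": the first step gives "orgcdan", and the second then gives "norgcda".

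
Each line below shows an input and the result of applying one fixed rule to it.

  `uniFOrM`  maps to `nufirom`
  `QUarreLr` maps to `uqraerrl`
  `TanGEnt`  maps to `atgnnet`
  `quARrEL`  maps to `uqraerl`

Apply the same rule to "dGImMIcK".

Looking at the pairs, the operation is to swap each adjacent pair of characters (1↔2, 3↔4, ...), then convert every letter to lowercase.
"dGImMIcK" → "GdmIIMKc" → "gdmiimkc".

gdmiimkc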